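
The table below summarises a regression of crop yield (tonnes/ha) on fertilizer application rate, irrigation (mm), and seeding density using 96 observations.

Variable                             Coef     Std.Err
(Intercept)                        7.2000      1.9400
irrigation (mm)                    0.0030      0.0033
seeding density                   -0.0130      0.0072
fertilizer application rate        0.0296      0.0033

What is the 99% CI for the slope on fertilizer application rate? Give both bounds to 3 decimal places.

(0.021, 0.038)

Read off: b = 0.0296, SE = 0.0033 for fertilizer application rate.
df = n − k − 1 = 96 − 3 − 1 = 92.
t* = t_{0.005, 92} = 2.63033.
Margin = t* × SE = 2.63033 × 0.0033 = 0.00868.
CI: 0.0296 ± 0.00868 → (0.021, 0.038).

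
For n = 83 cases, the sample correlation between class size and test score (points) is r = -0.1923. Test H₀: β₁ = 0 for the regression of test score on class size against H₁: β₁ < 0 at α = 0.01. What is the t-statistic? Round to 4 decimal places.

t = r·√(n − 2)/√(1 − r²) = -0.1923·√81/√0.963021 = -1.7636.
df = n − 2 = 81.
One-sided p ≈ 0.0408, which is ≥ 0.01, so fail to reject H₀.
The data do not give significant evidence of a linear association between class size and test score.

t = -1.7636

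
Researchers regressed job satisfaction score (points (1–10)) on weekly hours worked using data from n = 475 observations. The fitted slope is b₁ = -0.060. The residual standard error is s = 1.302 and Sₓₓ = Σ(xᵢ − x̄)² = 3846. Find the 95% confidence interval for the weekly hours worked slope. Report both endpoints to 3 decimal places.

(-0.101, -0.019)

SE(b₁) = s/√Sₓₓ = 1.302/√3846 = 0.0209945.
df = n − 2 = 473.
t* = t_{0.025, 473} = 1.964992.
Margin = t* × SE = 1.964992 × 0.0209945 = 0.04125.
CI: -0.060 ± 0.04125 → (-0.101, -0.019).
With 95% confidence, each one-unit increase in weekly hours worked is associated with a change of between -0.101 and -0.019 points (1–10) in job satisfaction score.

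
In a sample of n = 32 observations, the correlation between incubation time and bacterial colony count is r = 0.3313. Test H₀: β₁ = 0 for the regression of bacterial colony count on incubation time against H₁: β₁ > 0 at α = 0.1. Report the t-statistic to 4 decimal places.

t = r·√(n − 2)/√(1 − r²) = 0.3313·√30/√0.89024 = 1.9232.
df = n − 2 = 30.
One-sided p ≈ 0.0320, which is < 0.1, so reject H₀.
There is evidence of a linear association between incubation time and bacterial colony count.

t = 1.9232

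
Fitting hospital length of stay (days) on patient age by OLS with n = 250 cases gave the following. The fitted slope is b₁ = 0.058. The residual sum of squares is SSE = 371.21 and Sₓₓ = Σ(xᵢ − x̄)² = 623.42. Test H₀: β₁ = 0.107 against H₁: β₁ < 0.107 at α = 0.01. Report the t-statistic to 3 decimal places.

MSE = SSE/(n − 2) = 371.21/248 = 1.49681.
SE(b₁) = √(MSE/Sₓₓ) = √(1.49681/623.42) = 0.0489997.
t = (0.058 − 0.107) / 0.0489997 = -1.000.
df = n − 2 = 248.
One-sided p ≈ 0.1591, which is ≥ 0.01, so fail to reject H₀.
The data do not give significant evidence that the true slope on patient age is below 0.107 days per unit.

t = -1.000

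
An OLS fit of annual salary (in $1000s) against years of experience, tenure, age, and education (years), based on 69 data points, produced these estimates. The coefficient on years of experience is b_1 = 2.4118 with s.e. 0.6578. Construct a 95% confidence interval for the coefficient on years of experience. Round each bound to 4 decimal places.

df = n − k − 1 = 69 − 4 − 1 = 64.
t* = t_{0.025, 64} = 1.99773.
Margin = t* × SE = 1.99773 × 0.6578 = 1.314107.
CI: 2.4118 ± 1.314107 → (1.0977, 3.7259).
With 95% confidence, each one-unit increase in years of experience is associated with a change of between 1.0977 and 3.7259 $1000s in annual salary, holding the other predictors fixed.

(1.0977, 3.7259)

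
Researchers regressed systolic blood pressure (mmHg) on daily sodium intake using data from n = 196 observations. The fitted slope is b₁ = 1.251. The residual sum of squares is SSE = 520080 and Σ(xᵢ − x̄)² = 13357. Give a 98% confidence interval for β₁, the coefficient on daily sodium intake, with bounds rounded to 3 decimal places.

MSE = SSE/(n − 2) = 520080/194 = 2680.82.
SE(b₁) = √(MSE/Sₓₓ) = √(2680.82/13357) = 0.448002.
df = n − 2 = 194.
t* = t_{0.01, 194} = 2.345723.
Margin = t* × SE = 2.345723 × 0.448002 = 1.05089.
CI: 1.251 ± 1.05089 → (0.200, 2.302).
With 98% confidence, each one-unit increase in daily sodium intake is associated with a change of between 0.200 and 2.302 mmHg in systolic blood pressure.

(0.200, 2.302)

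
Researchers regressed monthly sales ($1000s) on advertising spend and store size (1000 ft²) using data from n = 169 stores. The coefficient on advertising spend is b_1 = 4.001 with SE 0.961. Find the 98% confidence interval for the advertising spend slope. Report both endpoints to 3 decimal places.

(1.744, 6.258)

df = n − k − 1 = 169 − 2 − 1 = 166.
t* = t_{0.01, 166} = 2.349021.
Margin = t* × SE = 2.349021 × 0.961 = 2.25741.
CI: 4.001 ± 2.25741 → (1.744, 6.258).
With 98% confidence, each one-unit increase in advertising spend is associated with a change of between 1.744 and 6.258 $1000s in monthly sales, holding the other predictors fixed.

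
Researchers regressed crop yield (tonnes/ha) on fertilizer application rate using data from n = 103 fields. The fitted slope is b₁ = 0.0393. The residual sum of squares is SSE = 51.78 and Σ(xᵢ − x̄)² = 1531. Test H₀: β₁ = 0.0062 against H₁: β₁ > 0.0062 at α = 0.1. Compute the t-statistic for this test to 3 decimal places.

t = 1.809

MSE = SSE/(n − 2) = 51.78/101 = 0.512673.
SE(b₁) = √(MSE/Sₓₓ) = √(0.512673/1531) = 0.0182992.
t = (0.0393 − 0.0062) / 0.0182992 = 1.809.
df = n − 2 = 101.
One-sided p ≈ 0.0367, which is < 0.1, so reject H₀.
There is evidence that the true slope on fertilizer application rate exceeds 0.0062 tonnes/ha per unit.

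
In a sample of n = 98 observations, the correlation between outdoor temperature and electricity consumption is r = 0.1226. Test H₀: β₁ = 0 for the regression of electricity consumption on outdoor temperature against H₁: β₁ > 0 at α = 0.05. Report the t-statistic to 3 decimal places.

t = r·√(n − 2)/√(1 − r²) = 0.1226·√96/√0.984969 = 1.210.
df = n − 2 = 96.
One-sided p ≈ 0.1146, which is ≥ 0.05, so fail to reject H₀.
The data do not give significant evidence of a linear association between outdoor temperature and electricity consumption.

t = 1.210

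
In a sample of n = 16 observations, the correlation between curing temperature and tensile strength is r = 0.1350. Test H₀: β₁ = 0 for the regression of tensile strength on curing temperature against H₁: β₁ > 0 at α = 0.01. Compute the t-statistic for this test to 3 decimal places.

t = r·√(n − 2)/√(1 − r²) = 0.1350·√14/√0.981775 = 0.510.
df = n − 2 = 14.
One-sided p ≈ 0.3091, which is ≥ 0.01, so fail to reject H₀.
The data do not give significant evidence of a linear association between curing temperature and tensile strength.

t = 0.510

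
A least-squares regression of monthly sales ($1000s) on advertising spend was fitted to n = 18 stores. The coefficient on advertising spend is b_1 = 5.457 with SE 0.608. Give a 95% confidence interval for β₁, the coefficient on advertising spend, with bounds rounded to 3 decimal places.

(4.168, 6.746)

df = n − 2 = 18 − 2 = 16.
t* = t_{0.025, 16} = 2.119905.
Margin = t* × SE = 2.119905 × 0.608 = 1.28890.
CI: 5.457 ± 1.28890 → (4.168, 6.746).
With 95% confidence, each one-unit increase in advertising spend is associated with a change of between 4.168 and 6.746 $1000s in monthly sales.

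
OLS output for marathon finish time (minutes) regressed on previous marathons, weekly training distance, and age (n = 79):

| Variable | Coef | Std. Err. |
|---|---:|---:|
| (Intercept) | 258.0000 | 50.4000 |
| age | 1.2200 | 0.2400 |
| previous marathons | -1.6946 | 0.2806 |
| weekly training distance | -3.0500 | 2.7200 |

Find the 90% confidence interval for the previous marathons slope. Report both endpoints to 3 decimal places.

(-2.162, -1.227)

Read off: b = -1.6946, SE = 0.2806 for previous marathons.
df = n − k − 1 = 79 − 3 − 1 = 75.
t* = t_{0.05, 75} = 1.665425.
Margin = t* × SE = 1.665425 × 0.2806 = 0.46732.
CI: -1.6946 ± 0.46732 → (-2.162, -1.227).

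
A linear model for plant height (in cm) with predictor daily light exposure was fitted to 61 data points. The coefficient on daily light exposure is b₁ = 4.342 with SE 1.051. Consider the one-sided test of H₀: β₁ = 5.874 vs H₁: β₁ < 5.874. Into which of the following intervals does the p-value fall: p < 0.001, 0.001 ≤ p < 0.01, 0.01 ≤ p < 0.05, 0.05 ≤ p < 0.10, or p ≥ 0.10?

t = (4.342 − 5.874) / 1.051 = -1.458.
df = n − 2 = 61 − 2 = 59.
One-sided p = P(T_{59} < t) ≈ 0.0751.
So 0.05 ≤ p < 0.10.

0.05 ≤ p < 0.10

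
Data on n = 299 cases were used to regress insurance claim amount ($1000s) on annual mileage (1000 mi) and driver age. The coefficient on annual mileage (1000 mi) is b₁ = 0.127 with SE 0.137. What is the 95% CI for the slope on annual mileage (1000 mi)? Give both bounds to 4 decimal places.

(-0.1426, 0.3966)

df = n − k − 1 = 299 − 2 − 1 = 296.
t* = t_{0.025, 296} = 1.968011.
Margin = t* × SE = 1.968011 × 0.137 = 0.269617.
CI: 0.127 ± 0.269617 → (-0.1426, 0.3966).
With 95% confidence, each one-unit increase in annual mileage (1000 mi) is associated with a change of between -0.1426 and 0.3966 $1000s in insurance claim amount, holding the other predictors fixed.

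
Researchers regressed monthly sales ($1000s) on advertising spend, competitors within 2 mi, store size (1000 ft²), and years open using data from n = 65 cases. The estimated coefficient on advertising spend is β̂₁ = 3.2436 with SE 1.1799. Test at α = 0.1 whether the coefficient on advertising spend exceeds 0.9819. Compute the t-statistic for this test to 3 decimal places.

t = 1.917

H₀: β₁ = 0.9819 vs H₁: β₁ > 0.9819.
t = (β̂₁ − β₁⁰)/SE = (3.2436 − 0.9819) / 1.1799 = 1.917.
df = n − k − 1 = 65 − 4 − 1 = 60.
One-sided p ≈ 0.0300, which is < 0.1, so reject H₀.
There is evidence that the true slope on advertising spend exceeds 0.9819 $1000s per unit, holding the other predictors fixed.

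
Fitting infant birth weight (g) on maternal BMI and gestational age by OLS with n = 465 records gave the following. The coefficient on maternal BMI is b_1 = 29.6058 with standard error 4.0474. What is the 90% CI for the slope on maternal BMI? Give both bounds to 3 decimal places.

df = n − k − 1 = 465 − 2 − 1 = 462.
t* = t_{0.05, 462} = 1.648158.
Margin = t* × SE = 1.648158 × 4.0474 = 6.67076.
CI: 29.6058 ± 6.67076 → (22.935, 36.277).
With 90% confidence, each one-unit increase in maternal BMI is associated with a change of between 22.935 and 36.277 g in infant birth weight, holding the other predictors fixed.

(22.935, 36.277)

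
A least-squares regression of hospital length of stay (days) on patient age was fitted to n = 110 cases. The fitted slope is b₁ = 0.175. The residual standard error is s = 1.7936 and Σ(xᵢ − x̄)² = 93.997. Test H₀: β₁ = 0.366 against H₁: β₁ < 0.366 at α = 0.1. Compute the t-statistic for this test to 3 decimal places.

t = -1.032

SE(b₁) = s/√Sₓₓ = 1.7936/√93.997 = 0.184999.
t = (0.175 − 0.366) / 0.184999 = -1.032.
df = n − 2 = 108.
One-sided p ≈ 0.1521, which is ≥ 0.1, so fail to reject H₀.
The data do not give significant evidence that the true slope on patient age is below 0.366 days per unit.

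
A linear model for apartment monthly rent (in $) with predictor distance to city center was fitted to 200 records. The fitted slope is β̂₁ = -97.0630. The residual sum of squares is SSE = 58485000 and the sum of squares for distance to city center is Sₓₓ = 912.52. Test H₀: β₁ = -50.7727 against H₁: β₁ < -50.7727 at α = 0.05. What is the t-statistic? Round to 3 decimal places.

t = -2.573

MSE = SSE/(n − 2) = 58485000/198 = 295379.
SE(β̂₁) = √(MSE/Sₓₓ) = √(295379/912.52) = 17.9915.
t = (-97.0630 − (-50.7727)) / 17.9915 = -2.573.
df = n − 2 = 198.
One-sided p ≈ 0.0054, which is < 0.05, so reject H₀.
There is evidence that the true slope on distance to city center is below -50.7727 $ per unit.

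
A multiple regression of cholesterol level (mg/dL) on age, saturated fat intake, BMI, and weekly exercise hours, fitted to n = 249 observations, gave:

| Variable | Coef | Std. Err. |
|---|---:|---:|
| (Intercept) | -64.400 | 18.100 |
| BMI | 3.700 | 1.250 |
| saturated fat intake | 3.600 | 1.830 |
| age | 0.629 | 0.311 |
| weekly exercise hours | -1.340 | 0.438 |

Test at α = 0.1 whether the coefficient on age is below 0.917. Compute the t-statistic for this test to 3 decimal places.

Read off: b = 0.629, SE = 0.311 for age.
H₀: β₁ = 0.917 vs H₁: β₁ < 0.917.
t = (0.629 − 0.917) / 0.311 = -0.926.
df = n − k − 1 = 249 − 4 − 1 = 244.
One-sided p ≈ 0.1777, which is ≥ 0.1, so fail to reject H₀.
The data do not give significant evidence that the true slope on age is below 0.917 mg/dL per unit, holding the other predictors fixed.

t = -0.926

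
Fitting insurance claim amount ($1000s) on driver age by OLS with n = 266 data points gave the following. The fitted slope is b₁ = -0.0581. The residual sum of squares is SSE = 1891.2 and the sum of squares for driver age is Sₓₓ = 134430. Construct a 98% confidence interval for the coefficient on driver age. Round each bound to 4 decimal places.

(-0.0752, -0.0410)

MSE = SSE/(n − 2) = 1891.2/264 = 7.16364.
SE(b₁) = √(MSE/Sₓₓ) = √(7.16364/134430) = 0.00729993.
df = n − 2 = 264.
t* = t_{0.01, 264} = 2.340556.
Margin = t* × SE = 2.340556 × 0.00729993 = 0.017086.
CI: -0.0581 ± 0.017086 → (-0.0752, -0.0410).
With 98% confidence, each one-unit increase in driver age is associated with a change of between -0.0752 and -0.0410 $1000s in insurance claim amount.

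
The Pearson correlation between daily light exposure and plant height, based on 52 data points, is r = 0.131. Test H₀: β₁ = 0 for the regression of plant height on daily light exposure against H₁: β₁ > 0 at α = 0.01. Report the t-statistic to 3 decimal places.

t = 0.934

t = r·√(n − 2)/√(1 − r²) = 0.131·√50/√0.982839 = 0.934.
df = n − 2 = 50.
One-sided p ≈ 0.1773, which is ≥ 0.01, so fail to reject H₀.
The data do not give significant evidence of a linear association between daily light exposure and plant height.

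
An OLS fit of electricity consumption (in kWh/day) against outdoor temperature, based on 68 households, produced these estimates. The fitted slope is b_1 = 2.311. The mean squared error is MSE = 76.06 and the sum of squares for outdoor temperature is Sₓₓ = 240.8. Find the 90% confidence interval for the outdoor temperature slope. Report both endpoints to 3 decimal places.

SE(b_1) = √(MSE/Sₓₓ) = √(76.06/240.8) = 0.562018.
df = n − 2 = 66.
t* = t_{0.05, 66} = 1.668271.
Margin = t* × SE = 1.668271 × 0.562018 = 0.93760.
CI: 2.311 ± 0.93760 → (1.373, 3.249).
With 90% confidence, each one-unit increase in outdoor temperature is associated with a change of between 1.373 and 3.249 kWh/day in electricity consumption.

(1.373, 3.249)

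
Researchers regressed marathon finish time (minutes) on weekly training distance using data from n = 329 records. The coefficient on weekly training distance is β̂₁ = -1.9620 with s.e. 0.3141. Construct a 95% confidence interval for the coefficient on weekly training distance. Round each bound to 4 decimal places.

(-2.5799, -1.3441)

df = n − 2 = 329 − 2 = 327.
t* = t_{0.025, 327} = 1.967245.
Margin = t* × SE = 1.967245 × 0.3141 = 0.617912.
CI: -1.9620 ± 0.617912 → (-2.5799, -1.3441).
With 95% confidence, each one-unit increase in weekly training distance is associated with a change of between -2.5799 and -1.3441 minutes in marathon finish time.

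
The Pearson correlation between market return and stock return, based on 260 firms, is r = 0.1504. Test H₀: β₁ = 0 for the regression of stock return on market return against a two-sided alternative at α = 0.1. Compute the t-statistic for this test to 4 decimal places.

t = r·√(n − 2)/√(1 − r²) = 0.1504·√258/√0.97738 = 2.4436.
df = n − 2 = 258.
Two-sided p ≈ 0.0152, which is < 0.1, so reject H₀.
There is evidence of a linear association between market return and stock return.

t = 2.4436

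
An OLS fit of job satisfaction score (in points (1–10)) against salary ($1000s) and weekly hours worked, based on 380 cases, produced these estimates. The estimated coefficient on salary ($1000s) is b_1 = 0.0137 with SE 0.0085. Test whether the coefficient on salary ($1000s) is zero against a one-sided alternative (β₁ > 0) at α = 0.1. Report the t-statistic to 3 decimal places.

H₀: β₁ = 0 vs H₁: β₁ > 0.
t = (b_1 − β₁⁰)/SE = 0.0137 / 0.0085 = 1.612.
df = n − k − 1 = 380 − 2 − 1 = 377.
One-sided p ≈ 0.0539, which is < 0.1, so reject H₀.
There is evidence that the true slope on salary ($1000s) is positive, holding the other predictors fixed.

t = 1.612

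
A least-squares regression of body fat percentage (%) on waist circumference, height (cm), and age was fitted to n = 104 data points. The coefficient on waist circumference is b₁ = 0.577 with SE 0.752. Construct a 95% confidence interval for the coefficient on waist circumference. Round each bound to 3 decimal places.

df = n − k − 1 = 104 − 3 − 1 = 100.
t* = t_{0.025, 100} = 1.983972.
Margin = t* × SE = 1.983972 × 0.752 = 1.49195.
CI: 0.577 ± 1.49195 → (-0.915, 2.069).
With 95% confidence, each one-unit increase in waist circumference is associated with a change of between -0.915 and 2.069 % in body fat percentage, holding the other predictors fixed.

(-0.915, 2.069)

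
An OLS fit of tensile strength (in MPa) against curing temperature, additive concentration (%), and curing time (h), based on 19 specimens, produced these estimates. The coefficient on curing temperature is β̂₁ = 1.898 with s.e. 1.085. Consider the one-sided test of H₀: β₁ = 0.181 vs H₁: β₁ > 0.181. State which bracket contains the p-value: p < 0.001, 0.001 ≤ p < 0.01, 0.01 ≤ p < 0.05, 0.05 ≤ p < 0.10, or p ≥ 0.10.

t = (1.898 − 0.181) / 1.085 = 1.582.
df = n − k − 1 = 19 − 3 − 1 = 15.
One-sided p = P(T_{15} > t) ≈ 0.0672.
So 0.05 ≤ p < 0.10.

0.05 ≤ p < 0.10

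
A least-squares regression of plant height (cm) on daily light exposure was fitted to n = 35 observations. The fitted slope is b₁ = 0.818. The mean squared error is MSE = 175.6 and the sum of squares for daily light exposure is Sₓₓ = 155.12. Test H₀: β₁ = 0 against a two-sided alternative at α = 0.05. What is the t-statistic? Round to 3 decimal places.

t = 0.769

SE(b₁) = √(MSE/Sₓₓ) = √(175.6/155.12) = 1.06397.
t = 0.818 / 1.06397 = 0.769.
df = n − 2 = 33.
Two-sided p ≈ 0.4475, which is ≥ 0.05, so fail to reject H₀.
The data do not give significant evidence of an association between daily light exposure and plant height.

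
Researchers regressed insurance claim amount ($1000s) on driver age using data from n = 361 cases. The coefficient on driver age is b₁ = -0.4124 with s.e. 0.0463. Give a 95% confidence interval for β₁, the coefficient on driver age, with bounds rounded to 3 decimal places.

(-0.503, -0.321)

df = n − 2 = 361 − 2 = 359.
t* = t_{0.025, 359} = 1.966594.
Margin = t* × SE = 1.966594 × 0.0463 = 0.09105.
CI: -0.4124 ± 0.09105 → (-0.503, -0.321).
With 95% confidence, each one-unit increase in driver age is associated with a change of between -0.503 and -0.321 $1000s in insurance claim amount.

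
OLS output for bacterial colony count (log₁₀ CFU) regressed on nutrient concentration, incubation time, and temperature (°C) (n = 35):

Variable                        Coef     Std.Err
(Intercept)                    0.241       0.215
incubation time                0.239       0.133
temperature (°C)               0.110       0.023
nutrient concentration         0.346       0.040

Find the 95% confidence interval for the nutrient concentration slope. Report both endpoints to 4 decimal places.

(0.2644, 0.4276)

Read off: b = 0.346, SE = 0.040 for nutrient concentration.
df = n − k − 1 = 35 − 3 − 1 = 31.
t* = t_{0.025, 31} = 2.039513.
Margin = t* × SE = 2.039513 × 0.040 = 0.081581.
CI: 0.346 ± 0.081581 → (0.2644, 0.4276).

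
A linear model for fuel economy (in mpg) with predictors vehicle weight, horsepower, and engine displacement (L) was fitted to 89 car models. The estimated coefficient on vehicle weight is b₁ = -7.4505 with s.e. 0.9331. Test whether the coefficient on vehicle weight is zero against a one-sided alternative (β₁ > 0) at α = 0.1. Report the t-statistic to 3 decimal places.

H₀: β₁ = 0 vs H₁: β₁ > 0.
t = (b₁ − β₁⁰)/SE = -7.4505 / 0.9331 = -7.985.
df = n − k − 1 = 89 − 3 − 1 = 85.
One-sided p ≈ 1.0000, which is ≥ 0.1, so fail to reject H₀.
The data do not give significant evidence that the true slope on vehicle weight is positive, holding the other predictors fixed.

t = -7.985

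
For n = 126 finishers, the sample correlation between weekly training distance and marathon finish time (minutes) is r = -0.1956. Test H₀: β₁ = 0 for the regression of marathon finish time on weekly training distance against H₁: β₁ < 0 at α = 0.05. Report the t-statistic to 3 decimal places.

t = -2.221

t = r·√(n − 2)/√(1 − r²) = -0.1956·√124/√0.961741 = -2.221.
df = n − 2 = 124.
One-sided p ≈ 0.0141, which is < 0.05, so reject H₀.
There is evidence of a linear association between weekly training distance and marathon finish time.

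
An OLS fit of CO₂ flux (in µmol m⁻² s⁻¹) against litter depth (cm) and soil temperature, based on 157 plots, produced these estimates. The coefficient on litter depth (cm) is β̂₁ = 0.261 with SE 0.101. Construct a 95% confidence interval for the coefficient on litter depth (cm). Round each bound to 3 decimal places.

(0.061, 0.461)

df = n − k − 1 = 157 − 2 − 1 = 154.
t* = t_{0.025, 154} = 1.975488.
Margin = t* × SE = 1.975488 × 0.101 = 0.19952.
CI: 0.261 ± 0.19952 → (0.061, 0.461).
With 95% confidence, each one-unit increase in litter depth (cm) is associated with a change of between 0.061 and 0.461 µmol m⁻² s⁻¹ in CO₂ flux, holding the other predictors fixed.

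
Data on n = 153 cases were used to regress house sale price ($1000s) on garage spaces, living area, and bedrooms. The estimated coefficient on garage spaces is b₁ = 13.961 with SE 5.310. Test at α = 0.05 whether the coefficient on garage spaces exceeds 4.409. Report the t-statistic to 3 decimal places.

t = 1.799

H₀: β₁ = 4.409 vs H₁: β₁ > 4.409.
t = (b₁ − β₁⁰)/SE = (13.961 − 4.409) / 5.310 = 1.799.
df = n − k − 1 = 153 − 3 − 1 = 149.
One-sided p ≈ 0.0370, which is < 0.05, so reject H₀.
There is evidence that the true slope on garage spaces exceeds 4.409 $1000s per unit, holding the other predictors fixed.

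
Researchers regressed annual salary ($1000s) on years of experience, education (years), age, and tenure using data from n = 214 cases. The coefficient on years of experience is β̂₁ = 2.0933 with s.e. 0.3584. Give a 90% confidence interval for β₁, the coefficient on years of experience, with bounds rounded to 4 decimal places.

df = n − k − 1 = 214 − 4 − 1 = 209.
t* = t_{0.05, 209} = 1.652177.
Margin = t* × SE = 1.652177 × 0.3584 = 0.592140.
CI: 2.0933 ± 0.592140 → (1.5012, 2.6854).
With 90% confidence, each one-unit increase in years of experience is associated with a change of between 1.5012 and 2.6854 $1000s in annual salary, holding the other predictors fixed.

(1.5012, 2.6854)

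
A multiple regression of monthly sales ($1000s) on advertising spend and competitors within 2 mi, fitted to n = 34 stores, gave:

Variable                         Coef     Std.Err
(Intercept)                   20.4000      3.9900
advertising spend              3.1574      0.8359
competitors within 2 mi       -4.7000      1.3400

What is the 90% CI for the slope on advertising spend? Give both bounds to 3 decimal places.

Read off: b = 3.1574, SE = 0.8359 for advertising spend.
df = n − k − 1 = 34 − 2 − 1 = 31.
t* = t_{0.05, 31} = 1.695519.
Margin = t* × SE = 1.695519 × 0.8359 = 1.41728.
CI: 3.1574 ± 1.41728 → (1.740, 4.575).

(1.740, 4.575)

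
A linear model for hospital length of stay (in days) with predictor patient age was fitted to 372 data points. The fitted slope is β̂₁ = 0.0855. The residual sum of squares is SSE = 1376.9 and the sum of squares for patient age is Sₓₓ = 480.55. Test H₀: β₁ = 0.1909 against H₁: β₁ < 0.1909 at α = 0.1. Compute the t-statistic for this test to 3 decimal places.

MSE = SSE/(n − 2) = 1376.9/370 = 3.72135.
SE(β̂₁) = √(MSE/Sₓₓ) = √(3.72135/480.55) = 0.0879997.
t = (0.0855 − 0.1909) / 0.0879997 = -1.198.
df = n − 2 = 370.
One-sided p ≈ 0.1159, which is ≥ 0.1, so fail to reject H₀.
The data do not give significant evidence that the true slope on patient age is below 0.1909 days per unit.

t = -1.198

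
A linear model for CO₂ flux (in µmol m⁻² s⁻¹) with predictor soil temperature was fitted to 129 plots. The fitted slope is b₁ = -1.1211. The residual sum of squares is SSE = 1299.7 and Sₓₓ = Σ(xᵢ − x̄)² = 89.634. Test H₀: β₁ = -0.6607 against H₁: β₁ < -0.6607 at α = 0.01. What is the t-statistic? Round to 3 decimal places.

MSE = SSE/(n − 2) = 1299.7/127 = 10.2339.
SE(b₁) = √(MSE/Sₓₓ) = √(10.2339/89.634) = 0.337896.
t = (-1.1211 − (-0.6607)) / 0.337896 = -1.363.
df = n − 2 = 127.
One-sided p ≈ 0.0877, which is ≥ 0.01, so fail to reject H₀.
The data do not give significant evidence that the true slope on soil temperature is below -0.6607 µmol m⁻² s⁻¹ per unit.

t = -1.363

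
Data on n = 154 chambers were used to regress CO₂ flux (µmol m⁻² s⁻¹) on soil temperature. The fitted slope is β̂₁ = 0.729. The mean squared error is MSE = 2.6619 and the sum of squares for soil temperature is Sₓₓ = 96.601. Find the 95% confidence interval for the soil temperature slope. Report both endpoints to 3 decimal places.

(0.401, 1.057)

SE(β̂₁) = √(MSE/Sₓₓ) = √(2.6619/96.601) = 0.165999.
df = n − 2 = 152.
t* = t_{0.025, 152} = 1.975694.
Margin = t* × SE = 1.975694 × 0.165999 = 0.32796.
CI: 0.729 ± 0.32796 → (0.401, 1.057).
With 95% confidence, each one-unit increase in soil temperature is associated with a change of between 0.401 and 1.057 µmol m⁻² s⁻¹ in CO₂ flux.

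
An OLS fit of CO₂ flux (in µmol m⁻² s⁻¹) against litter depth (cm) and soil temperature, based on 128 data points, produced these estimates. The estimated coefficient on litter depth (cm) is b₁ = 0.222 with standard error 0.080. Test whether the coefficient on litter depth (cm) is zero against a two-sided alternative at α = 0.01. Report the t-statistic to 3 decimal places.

H₀: β₁ = 0 vs H₁: β₁ ≠ 0.
t = (b₁ − β₁⁰)/SE = 0.222 / 0.080 = 2.775.
df = n − k − 1 = 128 − 2 − 1 = 125.
Two-sided p ≈ 0.0064, which is < 0.01, so reject H₀.
There is evidence that litter depth (cm) is associated with CO₂ flux, holding the other predictors fixed.

t = 2.775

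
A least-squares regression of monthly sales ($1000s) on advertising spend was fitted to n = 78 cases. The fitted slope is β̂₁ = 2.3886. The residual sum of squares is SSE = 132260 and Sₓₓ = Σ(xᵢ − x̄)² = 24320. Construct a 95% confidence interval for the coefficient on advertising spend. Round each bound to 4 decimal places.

MSE = SSE/(n − 2) = 132260/76 = 1740.26.
SE(β̂₁) = √(MSE/Sₓₓ) = √(1740.26/24320) = 0.267501.
df = n − 2 = 76.
t* = t_{0.025, 76} = 1.991673.
Margin = t* × SE = 1.991673 × 0.267501 = 0.532775.
CI: 2.3886 ± 0.532775 → (1.8558, 2.9214).
With 95% confidence, each one-unit increase in advertising spend is associated with a change of between 1.8558 and 2.9214 $1000s in monthly sales.

(1.8558, 2.9214)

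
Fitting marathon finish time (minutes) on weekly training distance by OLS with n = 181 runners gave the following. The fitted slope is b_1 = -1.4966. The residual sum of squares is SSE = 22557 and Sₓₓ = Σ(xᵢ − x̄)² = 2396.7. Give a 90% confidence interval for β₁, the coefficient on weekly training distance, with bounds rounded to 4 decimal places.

(-1.8757, -1.1175)

MSE = SSE/(n − 2) = 22557/179 = 126.017.
SE(b_1) = √(MSE/Sₓₓ) = √(126.017/2396.7) = 0.229302.
df = n − 2 = 179.
t* = t_{0.05, 179} = 1.653411.
Margin = t* × SE = 1.653411 × 0.229302 = 0.379130.
CI: -1.4966 ± 0.379130 → (-1.8757, -1.1175).
With 90% confidence, each one-unit increase in weekly training distance is associated with a change of between -1.8757 and -1.1175 minutes in marathon finish time.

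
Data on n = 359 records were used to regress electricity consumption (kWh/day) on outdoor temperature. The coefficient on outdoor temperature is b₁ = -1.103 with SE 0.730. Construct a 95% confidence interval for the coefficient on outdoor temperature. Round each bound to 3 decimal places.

(-2.539, 0.333)

df = n − 2 = 359 − 2 = 357.
t* = t_{0.025, 357} = 1.966631.
Margin = t* × SE = 1.966631 × 0.730 = 1.43564.
CI: -1.103 ± 1.43564 → (-2.539, 0.333).
With 95% confidence, each one-unit increase in outdoor temperature is associated with a change of between -2.539 and 0.333 kWh/day in electricity consumption.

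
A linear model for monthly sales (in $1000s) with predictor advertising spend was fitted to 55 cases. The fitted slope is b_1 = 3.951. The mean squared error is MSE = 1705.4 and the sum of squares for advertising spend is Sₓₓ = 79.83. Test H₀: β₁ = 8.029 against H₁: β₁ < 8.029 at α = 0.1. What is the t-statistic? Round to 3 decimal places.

SE(b_1) = √(MSE/Sₓₓ) = √(1705.4/79.83) = 4.622.
t = (3.951 − 8.029) / 4.622 = -0.882.
df = n − 2 = 53.
One-sided p ≈ 0.1908, which is ≥ 0.1, so fail to reject H₀.
The data do not give significant evidence that the true slope on advertising spend is below 8.029 $1000s per unit.

t = -0.882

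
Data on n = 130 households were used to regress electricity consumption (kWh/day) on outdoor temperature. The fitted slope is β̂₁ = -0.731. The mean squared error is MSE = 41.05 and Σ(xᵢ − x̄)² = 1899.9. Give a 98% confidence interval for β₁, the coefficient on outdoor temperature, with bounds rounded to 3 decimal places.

(-1.077, -0.385)

SE(β̂₁) = √(MSE/Sₓₓ) = √(41.05/1899.9) = 0.146991.
df = n − 2 = 128.
t* = t_{0.01, 128} = 2.355834.
Margin = t* × SE = 2.355834 × 0.146991 = 0.34629.
CI: -0.731 ± 0.34629 → (-1.077, -0.385).
With 98% confidence, each one-unit increase in outdoor temperature is associated with a change of between -1.077 and -0.385 kWh/day in electricity consumption.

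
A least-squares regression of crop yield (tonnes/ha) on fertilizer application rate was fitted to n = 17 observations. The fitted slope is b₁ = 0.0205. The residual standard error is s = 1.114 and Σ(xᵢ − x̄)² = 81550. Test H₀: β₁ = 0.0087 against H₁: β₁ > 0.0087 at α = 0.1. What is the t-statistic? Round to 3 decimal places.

SE(b₁) = s/√Sₓₓ = 1.114/√81550 = 0.00390098.
t = (0.0205 − 0.0087) / 0.00390098 = 3.025.
df = n − 2 = 15.
One-sided p ≈ 0.0043, which is < 0.1, so reject H₀.
There is evidence that the true slope on fertilizer application rate exceeds 0.0087 tonnes/ha per unit.

t = 3.025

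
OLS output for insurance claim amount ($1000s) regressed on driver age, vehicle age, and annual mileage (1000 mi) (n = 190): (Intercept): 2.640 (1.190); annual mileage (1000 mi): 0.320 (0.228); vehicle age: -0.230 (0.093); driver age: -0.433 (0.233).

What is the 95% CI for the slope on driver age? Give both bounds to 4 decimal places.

Read off: b = -0.433, SE = 0.233 for driver age.
df = n − k − 1 = 190 − 3 − 1 = 186.
t* = t_{0.025, 186} = 1.9728.
Margin = t* × SE = 1.9728 × 0.233 = 0.459662.
CI: -0.433 ± 0.459662 → (-0.8927, 0.0267).

(-0.8927, 0.0267)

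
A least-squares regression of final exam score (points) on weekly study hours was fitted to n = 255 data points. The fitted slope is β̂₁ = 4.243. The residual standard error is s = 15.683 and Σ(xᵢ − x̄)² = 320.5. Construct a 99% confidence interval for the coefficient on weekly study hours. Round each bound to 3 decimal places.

SE(β̂₁) = s/√Sₓₓ = 15.683/√320.5 = 0.876022.
df = n − 2 = 253.
t* = t_{0.005, 253} = 2.595401.
Margin = t* × SE = 2.595401 × 0.876022 = 2.27363.
CI: 4.243 ± 2.27363 → (1.969, 6.517).
With 99% confidence, each one-unit increase in weekly study hours is associated with a change of between 1.969 and 6.517 points in final exam score.

(1.969, 6.517)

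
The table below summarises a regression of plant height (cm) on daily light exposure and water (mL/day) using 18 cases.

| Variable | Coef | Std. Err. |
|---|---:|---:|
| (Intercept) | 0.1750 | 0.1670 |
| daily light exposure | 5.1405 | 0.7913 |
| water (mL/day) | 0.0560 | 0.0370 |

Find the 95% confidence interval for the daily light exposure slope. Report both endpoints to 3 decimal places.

Read off: b = 5.1405, SE = 0.7913 for daily light exposure.
df = n − k − 1 = 18 − 2 − 1 = 15.
t* = t_{0.025, 15} = 2.13145.
Margin = t* × SE = 2.13145 × 0.7913 = 1.68662.
CI: 5.1405 ± 1.68662 → (3.454, 6.827).

(3.454, 6.827)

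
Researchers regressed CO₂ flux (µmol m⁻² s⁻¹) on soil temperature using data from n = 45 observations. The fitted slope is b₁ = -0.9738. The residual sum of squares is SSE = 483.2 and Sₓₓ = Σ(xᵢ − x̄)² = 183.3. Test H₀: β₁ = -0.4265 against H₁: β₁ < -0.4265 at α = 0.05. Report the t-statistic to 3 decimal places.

MSE = SSE/(n − 2) = 483.2/43 = 11.2372.
SE(b₁) = √(MSE/Sₓₓ) = √(11.2372/183.3) = 0.247598.
t = (-0.9738 − (-0.4265)) / 0.247598 = -2.210.
df = n − 2 = 43.
One-sided p ≈ 0.0162, which is < 0.05, so reject H₀.
There is evidence that the true slope on soil temperature is below -0.4265 µmol m⁻² s⁻¹ per unit.

t = -2.210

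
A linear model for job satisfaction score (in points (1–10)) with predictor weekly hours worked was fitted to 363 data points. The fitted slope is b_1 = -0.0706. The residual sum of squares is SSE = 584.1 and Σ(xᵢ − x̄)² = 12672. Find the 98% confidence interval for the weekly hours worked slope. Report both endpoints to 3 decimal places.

MSE = SSE/(n − 2) = 584.1/361 = 1.61801.
SE(b_1) = √(MSE/Sₓₓ) = √(1.61801/12672) = 0.0112997.
df = n − 2 = 361.
t* = t_{0.01, 361} = 2.336722.
Margin = t* × SE = 2.336722 × 0.0112997 = 0.02640.
CI: -0.0706 ± 0.02640 → (-0.097, -0.044).
With 98% confidence, each one-unit increase in weekly hours worked is associated with a change of between -0.097 and -0.044 points (1–10) in job satisfaction score.

(-0.097, -0.044)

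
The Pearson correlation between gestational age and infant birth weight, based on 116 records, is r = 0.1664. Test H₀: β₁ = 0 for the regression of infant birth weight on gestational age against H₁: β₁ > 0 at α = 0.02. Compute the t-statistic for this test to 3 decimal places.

t = r·√(n − 2)/√(1 − r²) = 0.1664·√114/√0.972311 = 1.802.
df = n − 2 = 114.
One-sided p ≈ 0.0371, which is ≥ 0.02, so fail to reject H₀.
The data do not give significant evidence of a linear association between gestational age and infant birth weight.

t = 1.802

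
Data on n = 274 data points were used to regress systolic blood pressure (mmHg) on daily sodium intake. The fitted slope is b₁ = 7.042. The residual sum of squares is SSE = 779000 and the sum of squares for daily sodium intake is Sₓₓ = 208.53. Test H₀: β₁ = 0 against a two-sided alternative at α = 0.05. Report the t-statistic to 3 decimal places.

MSE = SSE/(n − 2) = 779000/272 = 2863.97.
SE(b₁) = √(MSE/Sₓₓ) = √(2863.97/208.53) = 3.70595.
t = 7.042 / 3.70595 = 1.900.
df = n − 2 = 272.
Two-sided p ≈ 0.0585, which is ≥ 0.05, so fail to reject H₀.
The data do not give significant evidence of an association between daily sodium intake and systolic blood pressure.

t = 1.900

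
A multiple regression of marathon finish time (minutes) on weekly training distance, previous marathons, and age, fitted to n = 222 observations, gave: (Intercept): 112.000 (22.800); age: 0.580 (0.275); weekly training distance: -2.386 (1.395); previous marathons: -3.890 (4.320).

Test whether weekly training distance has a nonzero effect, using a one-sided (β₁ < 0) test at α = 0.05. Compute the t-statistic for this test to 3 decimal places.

Read off: b = -2.386, SE = 1.395 for weekly training distance.
H₀: β₁ = 0 vs H₁: β₁ < 0.
t = -2.386 / 1.395 = -1.710.
df = n − k − 1 = 222 − 3 − 1 = 218.
One-sided p ≈ 0.0443, which is < 0.05, so reject H₀.
There is evidence that the true slope on weekly training distance is negative, holding the other predictors fixed.

t = -1.710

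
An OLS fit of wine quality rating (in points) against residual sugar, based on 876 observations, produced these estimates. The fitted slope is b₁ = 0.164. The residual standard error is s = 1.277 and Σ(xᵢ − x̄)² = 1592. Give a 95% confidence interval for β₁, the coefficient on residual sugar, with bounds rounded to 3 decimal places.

SE(b₁) = s/√Sₓₓ = 1.277/√1592 = 0.0320051.
df = n − 2 = 874.
t* = t_{0.025, 874} = 1.962682.
Margin = t* × SE = 1.962682 × 0.0320051 = 0.06282.
CI: 0.164 ± 0.06282 → (0.101, 0.227).
With 95% confidence, each one-unit increase in residual sugar is associated with a change of between 0.101 and 0.227 points in wine quality rating.

(0.101, 0.227)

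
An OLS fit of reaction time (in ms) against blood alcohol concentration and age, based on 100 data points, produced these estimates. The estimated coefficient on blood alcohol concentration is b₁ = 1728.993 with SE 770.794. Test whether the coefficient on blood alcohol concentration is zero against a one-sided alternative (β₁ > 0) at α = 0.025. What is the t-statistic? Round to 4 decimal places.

t = 2.2431

H₀: β₁ = 0 vs H₁: β₁ > 0.
t = (b₁ − β₁⁰)/SE = 1728.993 / 770.794 = 2.2431.
df = n − k − 1 = 100 − 2 − 1 = 97.
One-sided p ≈ 0.0136, which is < 0.025, so reject H₀.
There is evidence that the true slope on blood alcohol concentration is positive, holding the other predictors fixed.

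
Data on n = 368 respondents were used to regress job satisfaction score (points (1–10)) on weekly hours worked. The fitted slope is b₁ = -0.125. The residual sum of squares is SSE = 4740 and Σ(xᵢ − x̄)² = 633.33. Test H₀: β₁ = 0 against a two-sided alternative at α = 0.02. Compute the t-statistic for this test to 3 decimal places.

MSE = SSE/(n − 2) = 4740/366 = 12.9508.
SE(b₁) = √(MSE/Sₓₓ) = √(12.9508/633.33) = 0.142999.
t = -0.125 / 0.142999 = -0.874.
df = n − 2 = 366.
Two-sided p ≈ 0.3826, which is ≥ 0.02, so fail to reject H₀.
The data do not give significant evidence of an association between weekly hours worked and job satisfaction score.

t = -0.874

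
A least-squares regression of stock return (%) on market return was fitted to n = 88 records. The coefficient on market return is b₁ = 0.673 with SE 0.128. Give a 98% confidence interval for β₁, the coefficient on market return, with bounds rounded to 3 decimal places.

df = n − 2 = 88 − 2 = 86.
t* = t_{0.01, 86} = 2.370493.
Margin = t* × SE = 2.370493 × 0.128 = 0.30342.
CI: 0.673 ± 0.30342 → (0.370, 0.976).
With 98% confidence, each one-unit increase in market return is associated with a change of between 0.370 and 0.976 % in stock return.

(0.370, 0.976)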